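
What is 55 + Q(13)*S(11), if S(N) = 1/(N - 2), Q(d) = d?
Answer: 508/9 ≈ 56.444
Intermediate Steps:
S(N) = 1/(-2 + N)
55 + Q(13)*S(11) = 55 + 13/(-2 + 11) = 55 + 13/9 = 508/9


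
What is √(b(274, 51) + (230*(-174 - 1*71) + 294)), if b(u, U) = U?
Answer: I*√56005 ≈ 236.65*I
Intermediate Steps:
√(b(274, 51) + (230*(-174 - 1*71) + 294)) = √(51 + (230*(-174 - 1*71) + 294)) = √(51 + (230*(-174 - 71) + 294)) = √(51 + (230*(-245) + 294)) = √(51 + (-56350 + 294)) = √(51 - 56056) = √(-56005) = I*√56005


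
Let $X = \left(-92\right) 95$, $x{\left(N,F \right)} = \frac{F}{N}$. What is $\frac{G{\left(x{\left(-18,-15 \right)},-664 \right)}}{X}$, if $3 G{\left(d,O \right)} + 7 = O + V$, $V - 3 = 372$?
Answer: $\frac{74}{6555} \approx 0.011289$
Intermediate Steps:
$V = 375$ ($V = 3 + 372 = 375$)
$G{\left(d,O \right)} = \frac{368}{3} + \frac{O}{3}$ ($G{\left(d,O \right)} = - \frac{7}{3} + \frac{O + 375}{3} = - \frac{7}{3} + \frac{375 + O}{3} = - \frac{7}{3} + \left(125 + \frac{O}{3}\right) = \frac{368}{3} + \frac{O}{3}$)
$X = -8740$
$\frac{G{\left(x{\left(-18,-15 \right)},-664 \right)}}{X} = \frac{\frac{368}{3} + \frac{1}{3} \left(-664\right)}{-8740} = \left(\frac{368}{3} - \frac{664}{3}\right) \left(- \frac{1}{8740}\right) = \left(- \frac{296}{3}\right) \left(- \frac{1}{8740}\right) = \frac{74}{6555}$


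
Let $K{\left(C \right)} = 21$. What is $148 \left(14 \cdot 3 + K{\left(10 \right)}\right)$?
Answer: $9324$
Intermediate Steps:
$148 \left(14 \cdot 3 + K{\left(10 \right)}\right) = 148 \left(14 \cdot 3 + 21\right) = 148 \left(42 + 21\right) = 148 \cdot 63 = 9324$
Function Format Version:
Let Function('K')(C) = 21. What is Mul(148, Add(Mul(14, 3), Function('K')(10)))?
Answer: 9324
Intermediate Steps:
Mul(148, Add(Mul(14, 3), Function('K')(10))) = Mul(148, Add(Mul(14, 3), 21)) = Mul(148, Add(42, 21)) = Mul(148, 63) = 9324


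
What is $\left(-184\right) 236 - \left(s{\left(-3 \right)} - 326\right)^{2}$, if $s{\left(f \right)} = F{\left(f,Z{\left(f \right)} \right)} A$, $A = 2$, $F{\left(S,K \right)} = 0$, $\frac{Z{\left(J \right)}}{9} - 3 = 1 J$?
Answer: $-149700$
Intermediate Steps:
$Z{\left(J \right)} = 27 + 9 J$ ($Z{\left(J \right)} = 27 + 9 \cdot 1 J = 27 + 9 J$)
$s{\left(f \right)} = 0$ ($s{\left(f \right)} = 0 \cdot 2 = 0$)
$\left(-184\right) 236 - \left(s{\left(-3 \right)} - 326\right)^{2} = \left(-184\right) 236 - \left(0 - 326\right)^{2} = -43424 - \left(-326\right)^{2} = -43424 - 106276 = -149700$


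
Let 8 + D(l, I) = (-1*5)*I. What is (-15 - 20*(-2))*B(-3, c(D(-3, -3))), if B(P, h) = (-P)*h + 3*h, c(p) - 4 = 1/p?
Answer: 4350/7 ≈ 621.43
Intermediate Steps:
D(l, I) = -8 - 5*I (D(l, I) = -8 + (-1*5)*I = -8 - 5*I)
c(p) = 4 + 1/p
B(P, h) = 3*h - P*h (B(P, h) = -P*h + 3*h = 3*h - P*h)
(-15 - 20*(-2))*B(-3, c(D(-3, -3))) = (-15 - 20*(-2))*((4 + 1/(-8 - 5*(-3)))*(3 - 1*(-3))) = (-15 + 40)*((4 + 1/(-8 + 15))*(3 + 3)) = 25*((4 + 1/7)*6) = 25*((29/7)*6) = 25*(174/7) = 4350/7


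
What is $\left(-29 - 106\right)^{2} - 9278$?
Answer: $8947$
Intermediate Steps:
$\left(-29 - 106\right)^{2} - 9278 = \left(-135\right)^{2} - 9278 = 18225 - 9278 = 8947$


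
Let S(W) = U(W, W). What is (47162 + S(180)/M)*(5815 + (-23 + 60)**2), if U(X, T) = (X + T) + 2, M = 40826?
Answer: 6916166737008/20413 ≈ 3.3881e+8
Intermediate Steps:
U(X, T) = 2 + T + X (U(X, T) = (T + X) + 2 = 2 + T + X)
S(W) = 2 + 2*W (S(W) = 2 + W + W = 2 + 2*W)
(47162 + S(180)/M)*(5815 + (-23 + 60)**2) = (47162 + (2 + 2*180)/40826)*(5815 + (-23 + 60)**2) = (47162 + (2 + 360)*(1/40826))*(5815 + 37**2) = (47162 + 362*(1/40826))*(5815 + 1369) = (47162 + 181/20413)*7184 = (962718087/20413)*7184 = 6916166737008/20413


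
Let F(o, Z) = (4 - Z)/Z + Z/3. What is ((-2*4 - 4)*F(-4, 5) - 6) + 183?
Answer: 797/5 ≈ 159.40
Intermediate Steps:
F(o, Z) = Z/3 + (4 - Z)/Z (F(o, Z) = (4 - Z)/Z + Z*(⅓) = (4 - Z)/Z + Z/3 = Z/3 + (4 - Z)/Z)
((-2*4 - 4)*F(-4, 5) - 6) + 183 = ((-2*4 - 4)*(-1 + 4/5 + (⅓)*5) - 6) + 183 = ((-8 - 4)*(-1 + 4*(⅕) + 5/3) - 6) + 183 = (-12*(-1 + ⅘ + 5/3) - 6) + 183 = (-12*22/15 - 6) + 183 = (-88/5 - 6) + 183 = -118/5 + 183 = 797/5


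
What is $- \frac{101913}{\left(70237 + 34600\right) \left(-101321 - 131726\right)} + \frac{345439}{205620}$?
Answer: $\frac{8439768757626881}{5023697217465180} \approx 1.68$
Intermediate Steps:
$- \frac{101913}{\left(70237 + 34600\right) \left(-101321 - 131726\right)} + \frac{345439}{205620} = - \frac{101913}{104837 \left(-233047\right)} + 345439 \cdot \frac{1}{205620} = - \frac{101913}{-24431948339} + \frac{345439}{205620} = \left(-101913\right) \left(- \frac{1}{24431948339}\right) + \frac{345439}{205620} = \frac{101913}{24431948339} + \frac{345439}{205620} = \frac{8439768757626881}{5023697217465180}$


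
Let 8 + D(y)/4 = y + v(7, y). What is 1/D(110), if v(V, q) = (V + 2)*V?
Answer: 1/660 ≈ 0.0015152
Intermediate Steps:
v(V, q) = V*(2 + V) (v(V, q) = (2 + V)*V = V*(2 + V))
D(y) = 220 + 4*y (D(y) = -32 + 4*(y + 7*(2 + 7)) = -32 + 4*(y + 7*9) = -32 + 4*(y + 63) = -32 + 4*(63 + y) = -32 + (252 + 4*y) = 220 + 4*y)
1/D(110) = 1/(220 + 4*110) = 1/(220 + 440) = 1/660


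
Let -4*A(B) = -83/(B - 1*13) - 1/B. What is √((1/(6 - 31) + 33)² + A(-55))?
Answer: √379781491529/18700 ≈ 32.955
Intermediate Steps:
A(B) = 1/(4*B) + 83/(4*(-13 + B)) (A(B) = -(-83/(B - 1*13) - 1/B)/4 = -(-83/(B - 13) - 1/B)/4 = -(-83/(-13 + B) - 1/B)/4 = -(-1/B - 83/(-13 + B))/4 = 1/(4*B) + 83/(4*(-13 + B)))
√((1/(6 - 31) + 33)² + A(-55)) = √((1/(6 - 31) + 33)² + (¼)*(-13 + 84*(-55))/(-55*(-13 - 55))) = √((1/(-25) + 33)² + (¼)*(-1/55)*(-13 - 4620)/(-68)) = √((-1/25 + 33)² + (¼)*(-1/55)*(-1/68)*(-4633)) = √((824/25)² - 4633/14960) = √(678976/625 - 4633/14960) = √(2030917067/1870000) = √379781491529/18700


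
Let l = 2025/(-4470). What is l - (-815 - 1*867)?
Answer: 501101/298 ≈ 1681.5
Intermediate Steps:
l = -135/298 (l = 2025*(-1/4470) = -135/298 ≈ -0.45302)
l - (-815 - 1*867) = -135/298 - (-815 - 1*867) = -135/298 - (-815 - 867) = -135/298 - 1*(-1682) = -135/298 + 1682 = 501101/298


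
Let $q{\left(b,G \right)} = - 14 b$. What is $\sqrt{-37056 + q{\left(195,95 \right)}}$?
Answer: $i \sqrt{39786} \approx 199.46 i$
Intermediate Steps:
$\sqrt{-37056 + q{\left(195,95 \right)}} = \sqrt{-37056 - 2730} = \sqrt{-39786} = i \sqrt{39786}$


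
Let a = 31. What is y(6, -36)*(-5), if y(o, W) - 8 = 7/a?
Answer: -1275/31 ≈ -41.129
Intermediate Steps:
y(o, W) = 255/31 (y(o, W) = 8 + 7/31 = 255/31)
y(6, -36)*(-5) = (255/31)*(-5) = -1275/31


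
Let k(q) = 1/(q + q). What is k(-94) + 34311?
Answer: 6450467/188 ≈ 34311.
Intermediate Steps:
k(q) = 1/(2*q)
k(-94) + 34311 = (½)/(-94) + 34311 = (½)*(-1/94) + 34311 = -1/188 + 34311 = 6450467/188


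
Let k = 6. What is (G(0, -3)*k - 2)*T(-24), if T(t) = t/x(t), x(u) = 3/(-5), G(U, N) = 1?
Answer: 160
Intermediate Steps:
x(u) = -⅗ (x(u) = 3*(-⅕) = -⅗)
T(t) = -5*t/3 (T(t) = t/(-⅗) = t*(-5/3) = -5*t/3)
(G(0, -3)*k - 2)*T(-24) = (1*6 - 2)*(-5/3*(-24)) = (6 - 2)*40 = 4*40 = 160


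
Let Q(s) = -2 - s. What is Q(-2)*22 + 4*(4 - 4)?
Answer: 0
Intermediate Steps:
Q(-2)*22 + 4*(4 - 4) = (-2 - 1*(-2))*22 + 4*(4 - 4) = (-2 + 2)*22 + 4*0 = 0*22 + 0 = 0 + 0 = 0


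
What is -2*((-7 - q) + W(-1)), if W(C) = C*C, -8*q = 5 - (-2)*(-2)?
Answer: 47/4 ≈ 11.750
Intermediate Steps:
q = -⅛ (q = -(5 - (-2)*(-2))/8 = -(5 - 1*4)/8 = -(5 - 4)/8 = -⅛*1 = -⅛ ≈ -0.12500)
W(C) = C²
-2*((-7 - q) + W(-1)) = -2*((-7 - 1*(-⅛)) + (-1)²) = -2*((-7 + ⅛) + 1) = -2*(-55/8 + 1) = -2*(-47/8) = 47/4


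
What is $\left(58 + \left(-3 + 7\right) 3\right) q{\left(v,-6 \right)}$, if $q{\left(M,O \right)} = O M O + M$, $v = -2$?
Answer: $-5180$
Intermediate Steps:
$q{\left(M,O \right)} = M + M O^{2}$ ($q{\left(M,O \right)} = M O O + M = M O^{2} + M = M + M O^{2}$)
$\left(58 + \left(-3 + 7\right) 3\right) q{\left(v,-6 \right)} = \left(58 + \left(-3 + 7\right) 3\right) \left(- 2 \left(1 + \left(-6\right)^{2}\right)\right) = \left(58 + 4 \cdot 3\right) \left(- 2 \left(1 + 36\right)\right) = \left(58 + 12\right) \left(\left(-2\right) 37\right) = 70 \left(-74\right) = -5180$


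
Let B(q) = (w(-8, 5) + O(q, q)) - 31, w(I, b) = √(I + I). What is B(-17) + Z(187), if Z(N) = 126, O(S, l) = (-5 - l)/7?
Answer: 677/7 + 4*I ≈ 96.714 + 4.0*I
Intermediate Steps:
O(S, l) = -5/7 - l/7 (O(S, l) = (-5 - l)*(⅐) = -5/7 - l/7)
w(I, b) = √2*√I (w(I, b) = √(2*I) = √2*√I)
B(q) = -222/7 + 4*I - q/7 (B(q) = (√2*√(-8) + (-5/7 - q/7)) - 31 = (√2*(2*I*√2) + (-5/7 - q/7)) - 31 = (4*I + (-5/7 - q/7)) - 31 = (-5/7 + 4*I - q/7) - 31 = -222/7 + 4*I - q/7)
B(-17) + Z(187) = (-222/7 + 4*I - ⅐*(-17)) + 126 = (-222/7 + 4*I + 17/7) + 126 = (-205/7 + 4*I) + 126 = 677/7 + 4*I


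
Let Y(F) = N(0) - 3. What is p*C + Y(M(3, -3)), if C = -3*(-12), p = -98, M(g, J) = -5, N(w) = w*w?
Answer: -3531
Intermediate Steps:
N(w) = w²
Y(F) = -3 (Y(F) = 0² - 3 = 0 - 3 = -3)
C = 36
p*C + Y(M(3, -3)) = -98*36 - 3 = -3528 - 3 = -3531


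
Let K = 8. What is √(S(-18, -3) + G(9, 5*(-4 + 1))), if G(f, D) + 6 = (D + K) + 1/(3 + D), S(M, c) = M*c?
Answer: √1473/6 ≈ 6.3966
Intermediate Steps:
G(f, D) = 2 + D + 1/(3 + D) (G(f, D) = -6 + ((D + 8) + 1/(3 + D)) = -6 + ((8 + D) + 1/(3 + D)) = -6 + (8 + D + 1/(3 + D)) = 2 + D + 1/(3 + D))
√(S(-18, -3) + G(9, 5*(-4 + 1))) = √(-18*(-3) + (7 + (5*(-4 + 1))² + 5*(5*(-4 + 1)))/(3 + 5*(-4 + 1))) = √(54 + (7 + (5*(-3))² + 5*(5*(-3)))/(3 + 5*(-3))) = √(54 + (7 + (-15)² + 5*(-15))/(3 - 15)) = √(54 + (7 + 225 - 75)/(-12)) = √(54 - 1/12*157) = √(54 - 157/12) = √(491/12) = √1473/6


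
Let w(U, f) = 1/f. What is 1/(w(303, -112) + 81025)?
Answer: 112/9074799 ≈ 1.2342e-5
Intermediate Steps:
1/(w(303, -112) + 81025) = 1/(1/(-112) + 81025) = 1/(-1/112 + 81025) = 1/(9074799/112) = 112/9074799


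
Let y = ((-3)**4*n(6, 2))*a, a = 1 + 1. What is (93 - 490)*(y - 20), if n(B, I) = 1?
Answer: -56374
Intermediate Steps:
a = 2
y = 162 (y = ((-3)**4*1)*2 = (81*1)*2 = 81*2 = 162)
(93 - 490)*(y - 20) = (93 - 490)*(162 - 20) = -397*142 = -56374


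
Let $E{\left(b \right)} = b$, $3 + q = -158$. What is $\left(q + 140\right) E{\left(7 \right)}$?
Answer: $-147$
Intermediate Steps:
$q = -161$ ($q = -3 - 158 = -161$)
$\left(q + 140\right) E{\left(7 \right)} = \left(-161 + 140\right) 7 = \left(-21\right) 7 = -147$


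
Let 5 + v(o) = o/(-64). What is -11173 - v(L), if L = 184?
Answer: -89321/8 ≈ -11165.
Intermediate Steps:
v(o) = -5 - o/64 (v(o) = -5 + o/(-64) = -5 + o*(-1/64) = -5 - o/64)
-11173 - v(L) = -11173 - (-5 - 1/64*184) = -11173 - (-5 - 23/8) = -11173 - 1*(-63/8) = -11173 + 63/8 = -89321/8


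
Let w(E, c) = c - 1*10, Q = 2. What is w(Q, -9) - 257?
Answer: -276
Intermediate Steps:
w(E, c) = -10 + c (w(E, c) = c - 10 = -10 + c)
w(Q, -9) - 257 = (-10 - 9) - 257 = -19 - 257 = -276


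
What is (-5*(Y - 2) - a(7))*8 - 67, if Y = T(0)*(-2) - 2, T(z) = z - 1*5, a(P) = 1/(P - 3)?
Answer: -309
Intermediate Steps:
a(P) = 1/(-3 + P)
T(z) = -5 + z (T(z) = z - 5 = -5 + z)
Y = 8 (Y = (-5 + 0)*(-2) - 2 = -5*(-2) - 2 = 10 - 2 = 8)
(-5*(Y - 2) - a(7))*8 - 67 = (-5*(8 - 2) - 1/(-3 + 7))*8 - 67 = (-5*6 - 1/4)*8 - 67 = (-30 - 1*¼)*8 - 67 = (-30 - ¼)*8 - 67 = -121/4*8 - 67 = -242 - 67 = -309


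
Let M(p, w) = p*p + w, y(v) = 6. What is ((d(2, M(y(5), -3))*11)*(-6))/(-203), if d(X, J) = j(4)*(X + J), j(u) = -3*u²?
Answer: -15840/29 ≈ -546.21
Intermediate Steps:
M(p, w) = w + p² (M(p, w) = p² + w = w + p²)
d(X, J) = -48*J - 48*X (d(X, J) = (-3*4²)*(X + J) = (-3*16)*(J + X) = -48*(J + X) = -48*J - 48*X)
((d(2, M(y(5), -3))*11)*(-6))/(-203) = (((-48*(-3 + 6²) - 48*2)*11)*(-6))/(-203) = (((-48*(-3 + 36) - 96)*11)*(-6))*(-1/203) = (((-48*33 - 96)*11)*(-6))*(-1/203) = (((-1584 - 96)*11)*(-6))*(-1/203) = (-1680*11*(-6))*(-1/203) = -18480*(-6)*(-1/203) = 110880*(-1/203) = -15840/29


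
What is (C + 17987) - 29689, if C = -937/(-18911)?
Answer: -221295585/18911 ≈ -11702.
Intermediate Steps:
C = 937/18911 (C = -937*(-1/18911) = 937/18911 ≈ 0.049548)
(C + 17987) - 29689 = (937/18911 + 17987) - 29689 = 340153094/18911 - 29689 = -221295585/18911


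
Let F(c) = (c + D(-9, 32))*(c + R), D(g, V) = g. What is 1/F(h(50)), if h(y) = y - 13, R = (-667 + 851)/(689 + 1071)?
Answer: 55/57141 ≈ 0.00096253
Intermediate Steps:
R = 23/220 (R = 184/1760 = 184*(1/1760) = 23/220 ≈ 0.10455)
h(y) = -13 + y
F(c) = (-9 + c)*(23/220 + c) (F(c) = (c - 9)*(c + 23/220) = (-9 + c)*(23/220 + c))
1/F(h(50)) = 1/(-207/220 + (-13 + 50)² - 1957*(-13 + 50)/220) = 1/(-207/220 + 37² - 1957/220*37) = 1/(-207/220 + 1369 - 72409/220) = 1/(57141/55) = 55/57141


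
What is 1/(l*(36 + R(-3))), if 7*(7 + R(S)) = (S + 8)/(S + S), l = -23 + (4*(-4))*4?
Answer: -14/35177 ≈ -0.00039799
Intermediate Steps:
l = -87 (l = -23 - 16*4 = -23 - 64 = -87)
R(S) = -7 + (8 + S)/(14*S) (R(S) = -7 + ((S + 8)/(S + S))/7 = -7 + ((8 + S)/((2*S)))/7 = -7 + ((8 + S)*(1/(2*S)))/7 = -7 + ((8 + S)/(2*S))/7 = -7 + (8 + S)/(14*S))
1/(l*(36 + R(-3))) = 1/(-87*(36 + (1/14)*(8 - 97*(-3))/(-3))) = 1/(-87*(36 + (1/14)*(-1/3)*(8 + 291))) = 1/(-87*(36 + (1/14)*(-1/3)*299)) = 1/(-87*(36 - 299/42)) = 1/(-87*1213/42) = 1/(-35177/14) = -14/35177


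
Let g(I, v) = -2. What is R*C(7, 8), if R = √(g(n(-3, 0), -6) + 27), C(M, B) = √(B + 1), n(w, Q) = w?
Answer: 15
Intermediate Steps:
C(M, B) = √(1 + B)
R = 5 (R = √(-2 + 27) = √25 = 5)
R*C(7, 8) = 5*√(1 + 8) = 5*√9 = 5*3 = 15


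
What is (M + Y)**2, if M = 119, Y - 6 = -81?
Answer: 1936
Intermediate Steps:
Y = -75 (Y = 6 - 81 = -75)
(M + Y)**2 = (119 - 75)**2 = 44**2 = 1936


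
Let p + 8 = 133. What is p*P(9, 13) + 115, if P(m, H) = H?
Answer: 1740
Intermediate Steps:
p = 125 (p = -8 + 133 = 125)
p*P(9, 13) + 115 = 125*13 + 115 = 1625 + 115 = 1740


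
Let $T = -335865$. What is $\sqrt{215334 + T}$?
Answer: $i \sqrt{120531} \approx 347.18 i$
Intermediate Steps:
$\sqrt{215334 + T} = \sqrt{215334 - 335865} = \sqrt{-120531} = i \sqrt{120531}$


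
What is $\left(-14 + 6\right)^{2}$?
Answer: $64$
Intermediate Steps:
$\left(-14 + 6\right)^{2} = \left(-8\right)^{2} = 64$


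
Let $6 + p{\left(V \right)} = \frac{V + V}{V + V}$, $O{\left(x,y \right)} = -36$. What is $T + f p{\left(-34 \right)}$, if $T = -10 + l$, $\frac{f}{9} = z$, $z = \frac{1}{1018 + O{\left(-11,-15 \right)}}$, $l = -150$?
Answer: $- \frac{157165}{982} \approx -160.05$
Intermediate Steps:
$p{\left(V \right)} = -5$ ($p{\left(V \right)} = -6 + \frac{V + V}{V + V} = -6 + \frac{2 V}{2 V} = -6 + 2 V \frac{1}{2 V} = -6 + 1 = -5$)
$z = \frac{1}{982}$ ($z = \frac{1}{1018 - 36} = \frac{1}{982} \approx 0.0010183$)
$f = \frac{9}{982}$ ($f = 9 \cdot \frac{1}{982} = \frac{9}{982} \approx 0.009165$)
$T = -160$ ($T = -10 - 150 = -160$)
$T + f p{\left(-34 \right)} = -160 + \frac{9}{982} \left(-5\right) = -160 - \frac{45}{982} = - \frac{157165}{982}$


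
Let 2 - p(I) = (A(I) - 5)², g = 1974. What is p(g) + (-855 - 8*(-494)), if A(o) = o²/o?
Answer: -3873862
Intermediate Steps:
A(o) = o
p(I) = 2 - (-5 + I)² (p(I) = 2 - (I - 5)² = 2 - (-5 + I)²)
p(g) + (-855 - 8*(-494)) = (2 - (-5 + 1974)²) + (-855 - 8*(-494)) = (2 - 1*1969²) + (-855 + 3952) = (2 - 1*3876961) + 3097 = (2 - 3876961) + 3097 = -3876959 + 3097 = -3873862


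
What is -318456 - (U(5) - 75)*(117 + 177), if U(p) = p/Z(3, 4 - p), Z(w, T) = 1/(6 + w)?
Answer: -309636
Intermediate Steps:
U(p) = 9*p (U(p) = p/(1/(6 + 3)) = p/(1/9) = p/(⅑) = p*9 = 9*p)
-318456 - (U(5) - 75)*(117 + 177) = -318456 - (9*5 - 75)*(117 + 177) = -318456 - (45 - 75)*294 = -318456 - (-30)*294 = -318456 - 1*(-8820) = -318456 + 8820 = -309636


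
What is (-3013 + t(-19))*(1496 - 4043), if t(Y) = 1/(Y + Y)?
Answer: 291618765/38 ≈ 7.6742e+6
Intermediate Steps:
t(Y) = 1/(2*Y)
(-3013 + t(-19))*(1496 - 4043) = (-3013 + (1/2)/(-19))*(1496 - 4043) = (-3013 + (1/2)*(-1/19))*(-2547) = (-3013 - 1/38)*(-2547) = -114495/38*(-2547) = 291618765/38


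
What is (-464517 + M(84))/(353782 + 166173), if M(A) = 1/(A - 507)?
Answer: -196490692/219940965 ≈ -0.89338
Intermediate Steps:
M(A) = 1/(-507 + A)
(-464517 + M(84))/(353782 + 166173) = (-464517 + 1/(-507 + 84))/(353782 + 166173) = (-464517 + 1/(-423))/519955 = (-464517 - 1/423)*(1/519955) = -196490692/423*1/519955 = -196490692/219940965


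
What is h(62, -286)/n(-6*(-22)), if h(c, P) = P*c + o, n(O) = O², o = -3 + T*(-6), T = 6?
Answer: -17771/17424 ≈ -1.0199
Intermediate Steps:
o = -39 (o = -3 + 6*(-6) = -3 - 36 = -39)
h(c, P) = -39 + P*c (h(c, P) = P*c - 39 = -39 + P*c)
h(62, -286)/n(-6*(-22)) = (-39 - 286*62)/((-6*(-22))²) = (-39 - 17732)/(132²) = -17771/17424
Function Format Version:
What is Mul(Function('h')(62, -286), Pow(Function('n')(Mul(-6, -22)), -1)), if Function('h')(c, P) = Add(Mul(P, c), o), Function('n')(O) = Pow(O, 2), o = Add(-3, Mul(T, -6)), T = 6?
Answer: Rational(-17771, 17424) ≈ -1.0199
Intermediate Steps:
o = -39 (o = Add(-3, Mul(6, -6)) = Add(-3, -36) = -39)
Function('h')(c, P) = Add(-39, Mul(P, c)) (Function('h')(c, P) = Add(Mul(P, c), -39) = Add(-39, Mul(P, c)))
Mul(Function('h')(62, -286), Pow(Function('n')(Mul(-6, -22)), -1)) = Mul(Add(-39, Mul(-286, 62)), Pow(Pow(Mul(-6, -22), 2), -1)) = Mul(Add(-39, -17732), Pow(Pow(132, 2), -1)) = Mul(-17771, Pow(17424, -1)) = Mul(-17771, Rational(1, 17424)) = Rational(-17771, 17424)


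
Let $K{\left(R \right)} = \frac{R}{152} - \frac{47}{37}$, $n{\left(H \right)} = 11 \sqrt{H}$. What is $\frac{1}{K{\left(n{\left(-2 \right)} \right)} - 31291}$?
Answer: $- \frac{494877491136}{15485840203466641} - \frac{1144484 i \sqrt{2}}{15485840203466641} \approx -3.1957 \cdot 10^{-5} - 1.0452 \cdot 10^{-10} i$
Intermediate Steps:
$K{\left(R \right)} = - \frac{47}{37} + \frac{R}{152}$ ($K{\left(R \right)} = R \frac{1}{152} - \frac{47}{37} = \frac{R}{152} - \frac{47}{37} = - \frac{47}{37} + \frac{R}{152}$)
$\frac{1}{K{\left(n{\left(-2 \right)} \right)} - 31291} = \frac{1}{\left(- \frac{47}{37} + \frac{11 \sqrt{-2}}{152}\right) - 31291} = \frac{1}{\left(- \frac{47}{37} + \frac{11 i \sqrt{2}}{152}\right) - 31291} = \frac{1}{- \frac{1157814}{37} + \frac{11 i \sqrt{2}}{152}}$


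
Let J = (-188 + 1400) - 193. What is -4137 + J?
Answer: -3118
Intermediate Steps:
J = 1019 (J = 1212 - 193 = 1019)
-4137 + J = -4137 + 1019 = -3118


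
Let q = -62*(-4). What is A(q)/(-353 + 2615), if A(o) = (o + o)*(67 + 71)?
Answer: 11408/377 ≈ 30.260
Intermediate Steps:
q = 248
A(o) = 276*o (A(o) = (2*o)*138 = 276*o)
A(q)/(-353 + 2615) = (276*248)/(-353 + 2615) = 68448/2262 = 68448*(1/2262) = 11408/377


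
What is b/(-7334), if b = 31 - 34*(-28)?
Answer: -983/7334 ≈ -0.13403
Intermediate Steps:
b = 983 (b = 31 + 952 = 983)
b/(-7334) = 983/(-7334) = 983*(-1/7334) = -983/7334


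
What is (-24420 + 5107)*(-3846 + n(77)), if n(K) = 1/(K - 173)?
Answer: 7130687921/96 ≈ 7.4278e+7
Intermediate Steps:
n(K) = 1/(-173 + K)
(-24420 + 5107)*(-3846 + n(77)) = (-24420 + 5107)*(-3846 + 1/(-173 + 77)) = -19313*(-3846 + 1/(-96)) = -19313*(-3846 - 1/96) = -19313*(-369217/96) = 7130687921/96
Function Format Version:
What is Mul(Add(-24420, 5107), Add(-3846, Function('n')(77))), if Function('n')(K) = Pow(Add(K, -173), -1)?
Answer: Rational(7130687921, 96) ≈ 7.4278e+7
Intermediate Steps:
Function('n')(K) = Pow(Add(-173, K), -1)
Mul(Add(-24420, 5107), Add(-3846, Function('n')(77))) = Mul(Add(-24420, 5107), Add(-3846, Pow(Add(-173, 77), -1))) = Mul(-19313, Add(-3846, Pow(-96, -1))) = Mul(-19313, Add(-3846, Rational(-1, 96))) = Mul(-19313, Rational(-369217, 96)) = Rational(7130687921, 96)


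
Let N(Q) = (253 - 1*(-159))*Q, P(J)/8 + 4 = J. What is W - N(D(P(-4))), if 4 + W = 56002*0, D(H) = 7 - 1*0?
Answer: -2888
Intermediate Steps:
P(J) = -32 + 8*J
D(H) = 7 (D(H) = 7 + 0 = 7)
W = -4 (W = -4 + 56002*0 = -4 + 0 = -4)
N(Q) = 412*Q (N(Q) = (253 + 159)*Q = 412*Q)
W - N(D(P(-4))) = -4 - 412*7 = -4 - 1*2884 = -4 - 2884 = -2888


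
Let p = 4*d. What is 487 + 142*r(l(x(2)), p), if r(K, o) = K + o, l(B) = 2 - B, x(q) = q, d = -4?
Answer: -1785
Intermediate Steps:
p = -16 (p = 4*(-4) = -16)
487 + 142*r(l(x(2)), p) = 487 + 142*((2 - 1*2) - 16) = 487 + 142*((2 - 2) - 16) = 487 + 142*(0 - 16) = 487 + 142*(-16) = 487 - 2272 = -1785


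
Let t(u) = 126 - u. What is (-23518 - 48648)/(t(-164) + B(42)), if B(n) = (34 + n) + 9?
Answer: -72166/375 ≈ -192.44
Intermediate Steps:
B(n) = 43 + n
(-23518 - 48648)/(t(-164) + B(42)) = (-23518 - 48648)/((126 - 1*(-164)) + (43 + 42)) = -72166/((126 + 164) + 85) = -72166/(290 + 85) = -72166/375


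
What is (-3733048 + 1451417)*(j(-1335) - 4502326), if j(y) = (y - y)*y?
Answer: 10272646573706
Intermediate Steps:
j(y) = 0 (j(y) = 0*y = 0)
(-3733048 + 1451417)*(j(-1335) - 4502326) = (-3733048 + 1451417)*(0 - 4502326) = -2281631*(-4502326) = 10272646573706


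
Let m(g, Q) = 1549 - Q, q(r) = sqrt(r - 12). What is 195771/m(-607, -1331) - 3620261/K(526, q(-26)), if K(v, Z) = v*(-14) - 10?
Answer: 659442613/1179840 ≈ 558.93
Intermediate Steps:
q(r) = sqrt(-12 + r)
K(v, Z) = -10 - 14*v (K(v, Z) = -14*v - 10 = -10 - 14*v)
195771/m(-607, -1331) - 3620261/K(526, q(-26)) = 195771/(1549 - 1*(-1331)) - 3620261/(-10 - 14*526) = 195771/(1549 + 1331) - 3620261/(-10 - 7364) = 195771/2880 - 3620261/(-7374) = 195771*(1/2880) - 3620261*(-1/7374) = 65257/960 + 3620261/7374 = 659442613/1179840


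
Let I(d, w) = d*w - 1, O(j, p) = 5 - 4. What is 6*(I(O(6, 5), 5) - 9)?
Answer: -30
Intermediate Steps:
O(j, p) = 1
I(d, w) = -1 + d*w
6*(I(O(6, 5), 5) - 9) = 6*((-1 + 1*5) - 9) = 6*((-1 + 5) - 9) = 6*(4 - 9) = 6*(-5) = -30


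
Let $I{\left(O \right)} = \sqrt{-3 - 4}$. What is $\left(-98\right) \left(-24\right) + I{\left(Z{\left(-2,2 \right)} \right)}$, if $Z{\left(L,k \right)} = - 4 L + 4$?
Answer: $2352 + i \sqrt{7} \approx 2352.0 + 2.6458 i$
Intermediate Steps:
$Z{\left(L,k \right)} = 4 - 4 L$
$I{\left(O \right)} = i \sqrt{7}$ ($I{\left(O \right)} = \sqrt{-7} = i \sqrt{7}$)
$\left(-98\right) \left(-24\right) + I{\left(Z{\left(-2,2 \right)} \right)} = \left(-98\right) \left(-24\right) + i \sqrt{7} = 2352 + i \sqrt{7}$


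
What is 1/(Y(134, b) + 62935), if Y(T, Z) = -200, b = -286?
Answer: 1/62735 ≈ 1.5940e-5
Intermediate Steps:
1/(Y(134, b) + 62935) = 1/(-200 + 62935) = 1/62735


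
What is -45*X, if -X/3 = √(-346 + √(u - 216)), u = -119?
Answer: 135*√(-346 + I*√335) ≈ 66.395 + 2512.0*I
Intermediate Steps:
X = -3*√(-346 + I*√335) (X = -3*√(-346 + √(-119 - 216)) = -3*√(-346 + √(-335)) = -3*√(-346 + I*√335) ≈ -1.4754 - 55.823*I)
-45*X = -(-135)*√(-346 + I*√335) = 135*√(-346 + I*√335)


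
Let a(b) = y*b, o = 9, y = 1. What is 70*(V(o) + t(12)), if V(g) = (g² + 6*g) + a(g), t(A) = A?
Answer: 10920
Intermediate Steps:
a(b) = b (a(b) = 1*b = b)
V(g) = g² + 7*g (V(g) = (g² + 6*g) + g = g² + 7*g)
70*(V(o) + t(12)) = 70*(9*(7 + 9) + 12) = 70*(9*16 + 12) = 70*(144 + 12) = 70*156 = 10920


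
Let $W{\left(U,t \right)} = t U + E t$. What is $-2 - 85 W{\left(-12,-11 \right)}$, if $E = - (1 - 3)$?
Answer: $-9352$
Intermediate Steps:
$E = 2$ ($E = \left(-1\right) \left(-2\right) = 2$)
$W{\left(U,t \right)} = 2 t + U t$ ($W{\left(U,t \right)} = t U + 2 t = U t + 2 t = 2 t + U t$)
$-2 - 85 W{\left(-12,-11 \right)} = -2 - 85 \left(- 11 \left(2 - 12\right)\right) = -2 - 85 \left(\left(-11\right) \left(-10\right)\right) = -2 - 9350 = -9352$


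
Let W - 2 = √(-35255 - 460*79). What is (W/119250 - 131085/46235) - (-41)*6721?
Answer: 151929648627997/551352375 + I*√7955/39750 ≈ 2.7556e+5 + 0.0022438*I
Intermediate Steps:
W = 2 + 3*I*√7955 (W = 2 + √(-35255 - 460*79) = 2 + √(-35255 - 36340) = 2 + √(-71595) = 2 + 3*I*√7955 ≈ 2.0 + 267.57*I)
(W/119250 - 131085/46235) - (-41)*6721 = ((2 + 3*I*√7955)/119250 - 131085/46235) - (-41)*6721 = ((2 + 3*I*√7955)*(1/119250) - 131085*1/46235) - 1*(-275561) = ((1/59625 + I*√7955/39750) - 26217/9247) + 275561 = (-1563179378/551352375 + I*√7955/39750) + 275561 = 151929648627997/551352375 + I*√7955/39750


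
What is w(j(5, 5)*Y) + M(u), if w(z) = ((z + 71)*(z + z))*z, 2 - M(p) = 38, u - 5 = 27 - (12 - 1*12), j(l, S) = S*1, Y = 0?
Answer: -36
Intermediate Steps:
j(l, S) = S
u = 32 (u = 5 + (27 - (12 - 1*12)) = 5 + (27 - (12 - 12)) = 5 + (27 - 1*0) = 5 + (27 + 0) = 5 + 27 = 32)
M(p) = -36 (M(p) = 2 - 1*38 = 2 - 38 = -36)
w(z) = 2*z²*(71 + z) (w(z) = ((71 + z)*(2*z))*z = (2*z*(71 + z))*z = 2*z²*(71 + z))
w(j(5, 5)*Y) + M(u) = 2*(5*0)²*(71 + 5*0) - 36 = 2*0²*(71 + 0) - 36 = 2*0*71 - 36 = 0 - 36 = -36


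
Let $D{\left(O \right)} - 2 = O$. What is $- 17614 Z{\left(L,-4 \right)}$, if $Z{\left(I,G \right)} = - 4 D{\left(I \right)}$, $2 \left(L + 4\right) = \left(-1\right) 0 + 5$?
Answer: $35228$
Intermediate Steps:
$D{\left(O \right)} = 2 + O$
$L = - \frac{3}{2}$ ($L = -4 + \frac{\left(-1\right) 0 + 5}{2} = -4 + \frac{0 + 5}{2} = -4 + \frac{1}{2} \cdot 5 = -4 + \frac{5}{2} = - \frac{3}{2} \approx -1.5$)
$Z{\left(I,G \right)} = -8 - 4 I$ ($Z{\left(I,G \right)} = - 4 \left(2 + I\right) = -8 - 4 I$)
$- 17614 Z{\left(L,-4 \right)} = - 17614 \left(-8 - -6\right) = - 17614 \left(-8 + 6\right) = \left(-17614\right) \left(-2\right) = 35228$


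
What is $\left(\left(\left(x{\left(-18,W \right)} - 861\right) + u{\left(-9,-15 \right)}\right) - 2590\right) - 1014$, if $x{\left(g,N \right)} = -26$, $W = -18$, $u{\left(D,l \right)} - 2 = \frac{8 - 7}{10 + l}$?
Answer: $- \frac{22446}{5} \approx -4489.2$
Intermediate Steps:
$u{\left(D,l \right)} = 2 + \frac{1}{10 + l}$ ($u{\left(D,l \right)} = 2 + \frac{8 - 7}{10 + l} = 2 + 1 \frac{1}{10 + l} = 2 + \frac{1}{10 + l}$)
$\left(\left(\left(x{\left(-18,W \right)} - 861\right) + u{\left(-9,-15 \right)}\right) - 2590\right) - 1014 = \left(\left(\left(-26 - 861\right) + \frac{21 + 2 \left(-15\right)}{10 - 15}\right) - 2590\right) - 1014 = \left(\left(-887 + \frac{21 - 30}{-5}\right) - 2590\right) - 1014 = \left(\left(-887 - - \frac{9}{5}\right) - 2590\right) - 1014 = \left(\left(-887 + \frac{9}{5}\right) - 2590\right) - 1014 = \left(- \frac{4426}{5} - 2590\right) - 1014 = - \frac{17376}{5} - 1014 = - \frac{22446}{5}$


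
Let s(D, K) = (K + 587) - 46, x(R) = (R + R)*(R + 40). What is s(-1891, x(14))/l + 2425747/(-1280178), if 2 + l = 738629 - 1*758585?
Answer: -12760316015/6387448131 ≈ -1.9977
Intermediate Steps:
l = -19958 (l = -2 + (738629 - 1*758585) = -2 + (738629 - 758585) = -2 - 19956 = -19958)
x(R) = 2*R*(40 + R) (x(R) = (2*R)*(40 + R) = 2*R*(40 + R))
s(D, K) = 541 + K (s(D, K) = (587 + K) - 46 = 541 + K)
s(-1891, x(14))/l + 2425747/(-1280178) = (541 + 2*14*(40 + 14))/(-19958) + 2425747/(-1280178) = (541 + 2*14*54)*(-1/19958) + 2425747*(-1/1280178) = (541 + 1512)*(-1/19958) - 2425747/1280178 = 2053*(-1/19958) - 2425747/1280178 = -2053/19958 - 2425747/1280178 = -12760316015/6387448131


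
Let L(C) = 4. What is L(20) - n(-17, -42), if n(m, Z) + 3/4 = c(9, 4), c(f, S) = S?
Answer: 3/4 ≈ 0.75000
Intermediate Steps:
n(m, Z) = 13/4 (n(m, Z) = -3/4 + 4 = 13/4)
L(20) - n(-17, -42) = 4 - 1*13/4 = 4 - 13/4 = 3/4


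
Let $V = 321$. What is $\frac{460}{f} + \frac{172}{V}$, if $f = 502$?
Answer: $\frac{117002}{80571} \approx 1.4522$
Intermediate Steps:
$\frac{460}{f} + \frac{172}{V} = \frac{460}{502} + \frac{172}{321} = 460 \cdot \frac{1}{502} + 172 \cdot \frac{1}{321} = \frac{230}{251} + \frac{172}{321} = \frac{117002}{80571}$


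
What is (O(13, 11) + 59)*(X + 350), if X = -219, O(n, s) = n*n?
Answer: 29868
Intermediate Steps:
O(n, s) = n**2
(O(13, 11) + 59)*(X + 350) = (13**2 + 59)*(-219 + 350) = (169 + 59)*131 = 228*131 = 29868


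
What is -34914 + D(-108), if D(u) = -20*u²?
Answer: -268194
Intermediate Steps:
-34914 + D(-108) = -34914 - 20*(-108)² = -34914 - 20*11664 = -34914 - 233280 = -268194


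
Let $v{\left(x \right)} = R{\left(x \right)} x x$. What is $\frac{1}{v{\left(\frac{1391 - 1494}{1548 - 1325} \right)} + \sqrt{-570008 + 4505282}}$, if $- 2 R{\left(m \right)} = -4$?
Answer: $- \frac{527574961}{4865913817427155} + \frac{2472973441 \sqrt{3935274}}{9731827634854310} \approx 0.00050399$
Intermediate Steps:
$R{\left(m \right)} = 2$ ($R{\left(m \right)} = \left(- \frac{1}{2}\right) \left(-4\right) = 2$)
$v{\left(x \right)} = 2 x^{2}$ ($v{\left(x \right)} = 2 x x = 2 x^{2}$)
$\frac{1}{v{\left(\frac{1391 - 1494}{1548 - 1325} \right)} + \sqrt{-570008 + 4505282}} = \frac{1}{2 \left(\frac{1391 - 1494}{1548 - 1325}\right)^{2} + \sqrt{-570008 + 4505282}} = \frac{1}{2 \left(- \frac{103}{223}\right)^{2} + \sqrt{3935274}} = \frac{1}{2 \cdot \frac{10609}{49729} + \sqrt{3935274}} = \frac{1}{\frac{21218}{49729} + \sqrt{3935274}}$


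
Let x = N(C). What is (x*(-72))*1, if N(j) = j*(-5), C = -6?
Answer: -2160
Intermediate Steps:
N(j) = -5*j
x = 30 (x = -5*(-6) = 30)
(x*(-72))*1 = (30*(-72))*1 = -2160*1 = -2160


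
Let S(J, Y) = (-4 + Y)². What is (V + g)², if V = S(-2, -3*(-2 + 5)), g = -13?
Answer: 24336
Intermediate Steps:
V = 169 (V = (-4 - 3*(-2 + 5))² = (-4 - 3*3)² = (-4 - 9)² = (-13)² = 169)
(V + g)² = (169 - 13)² = 156² = 24336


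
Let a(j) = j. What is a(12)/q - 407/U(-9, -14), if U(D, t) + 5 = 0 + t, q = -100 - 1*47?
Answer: 19867/931 ≈ 21.339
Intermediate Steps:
q = -147 (q = -100 - 47 = -147)
U(D, t) = -5 + t (U(D, t) = -5 + (0 + t) = -5 + t)
a(12)/q - 407/U(-9, -14) = 12/(-147) - 407/(-5 - 14) = 12*(-1/147) - 407/(-19) = -4/49 - 407*(-1/19) = -4/49 + 407/19 = 19867/931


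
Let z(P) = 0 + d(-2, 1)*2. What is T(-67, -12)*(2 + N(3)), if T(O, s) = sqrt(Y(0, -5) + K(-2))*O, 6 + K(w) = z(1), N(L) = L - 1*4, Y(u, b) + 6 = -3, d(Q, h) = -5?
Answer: -335*I ≈ -335.0*I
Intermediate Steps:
Y(u, b) = -9 (Y(u, b) = -6 - 3 = -9)
z(P) = -10 (z(P) = 0 - 5*2 = 0 - 10 = -10)
N(L) = -4 + L (N(L) = L - 4 = -4 + L)
K(w) = -16 (K(w) = -6 - 10 = -16)
T(O, s) = 5*I*O (T(O, s) = sqrt(-9 - 16)*O = sqrt(-25)*O = (5*I)*O = 5*I*O)
T(-67, -12)*(2 + N(3)) = (5*I*(-67))*(2 + (-4 + 3)) = (-335*I)*(2 - 1) = -335*I*1 = -335*I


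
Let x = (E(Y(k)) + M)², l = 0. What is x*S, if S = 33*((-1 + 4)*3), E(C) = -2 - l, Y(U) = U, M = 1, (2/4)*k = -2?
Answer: 297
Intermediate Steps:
k = -4 (k = 2*(-2) = -4)
E(C) = -2 (E(C) = -2 - 1*0 = -2 + 0 = -2)
S = 297 (S = 33*(3*3) = 33*9 = 297)
x = 1 (x = (-2 + 1)² = (-1)² = 1)
x*S = 1*297 = 297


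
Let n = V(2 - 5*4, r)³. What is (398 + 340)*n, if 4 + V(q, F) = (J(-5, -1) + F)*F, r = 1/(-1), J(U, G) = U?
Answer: 5904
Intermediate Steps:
r = -1 (r = 1*(-1) = -1)
V(q, F) = -4 + F*(-5 + F) (V(q, F) = -4 + (-5 + F)*F = -4 + F*(-5 + F))
n = 8 (n = (-4 + (-1)² - 5*(-1))³ = (-4 + 1 + 5)³ = 2³ = 8)
(398 + 340)*n = (398 + 340)*8 = 738*8 = 5904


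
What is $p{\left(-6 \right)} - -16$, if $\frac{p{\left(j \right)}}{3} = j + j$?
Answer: $-20$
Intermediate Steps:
$p{\left(j \right)} = 6 j$ ($p{\left(j \right)} = 3 \left(j + j\right) = 3 \cdot 2 j = 6 j$)
$p{\left(-6 \right)} - -16 = 6 \left(-6\right) - -16 = -36 + 16 = -20$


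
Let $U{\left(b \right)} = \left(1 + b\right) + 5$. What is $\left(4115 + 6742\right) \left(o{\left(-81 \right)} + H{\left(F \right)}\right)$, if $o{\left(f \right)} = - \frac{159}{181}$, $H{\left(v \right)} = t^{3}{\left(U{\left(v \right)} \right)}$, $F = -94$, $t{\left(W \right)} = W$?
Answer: $- \frac{1339173938487}{181} \approx -7.3988 \cdot 10^{9}$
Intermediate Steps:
$U{\left(b \right)} = 6 + b$
$H{\left(v \right)} = \left(6 + v\right)^{3}$
$o{\left(f \right)} = - \frac{159}{181}$ ($o{\left(f \right)} = \left(-159\right) \frac{1}{181} = - \frac{159}{181}$)
$\left(4115 + 6742\right) \left(o{\left(-81 \right)} + H{\left(F \right)}\right) = \left(4115 + 6742\right) \left(- \frac{159}{181} + \left(6 - 94\right)^{3}\right) = 10857 \left(- \frac{159}{181} + \left(-88\right)^{3}\right) = 10857 \left(- \frac{159}{181} - 681472\right) = 10857 \left(- \frac{123346591}{181}\right) = - \frac{1339173938487}{181}$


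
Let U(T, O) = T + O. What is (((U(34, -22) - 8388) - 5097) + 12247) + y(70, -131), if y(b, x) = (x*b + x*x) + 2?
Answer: 6767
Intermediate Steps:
y(b, x) = 2 + x**2 + b*x (y(b, x) = (b*x + x**2) + 2 = (x**2 + b*x) + 2 = 2 + x**2 + b*x)
U(T, O) = O + T
(((U(34, -22) - 8388) - 5097) + 12247) + y(70, -131) = ((((-22 + 34) - 8388) - 5097) + 12247) + (2 + (-131)**2 + 70*(-131)) = (((12 - 8388) - 5097) + 12247) + (2 + 17161 - 9170) = ((-8376 - 5097) + 12247) + 7993 = (-13473 + 12247) + 7993 = -1226 + 7993 = 6767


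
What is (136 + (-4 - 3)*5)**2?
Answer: 10201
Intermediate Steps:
(136 + (-4 - 3)*5)**2 = (136 - 7*5)**2 = (136 - 35)**2 = 101**2 = 10201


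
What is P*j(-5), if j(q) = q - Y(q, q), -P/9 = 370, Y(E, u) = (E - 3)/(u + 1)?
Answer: 23310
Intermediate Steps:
Y(E, u) = (-3 + E)/(1 + u)
P = -3330 (P = -9*370 = -3330)
j(q) = q - (-3 + q)/(1 + q)
P*j(-5) = -3330*(3 + (-5)**2)/(1 - 5) = -3330*(3 + 25)/(-4) = -(-1665)*28/2 = -3330*(-7) = 23310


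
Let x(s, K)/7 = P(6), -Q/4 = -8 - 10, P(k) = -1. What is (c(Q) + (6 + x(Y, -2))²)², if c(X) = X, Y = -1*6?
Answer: 5329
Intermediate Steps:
Y = -6
Q = 72 (Q = -4*(-8 - 10) = -4*(-18) = 72)
x(s, K) = -7 (x(s, K) = 7*(-1) = -7)
(c(Q) + (6 + x(Y, -2))²)² = (72 + (6 - 7)²)² = (72 + (-1)²)² = (72 + 1)² = 73² = 5329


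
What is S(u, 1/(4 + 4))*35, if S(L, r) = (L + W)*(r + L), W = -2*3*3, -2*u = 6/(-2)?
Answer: -15015/16 ≈ -938.44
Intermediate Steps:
u = 3/2 (u = -3/(-2) = -3*(-1)/2 = -1/2*(-3) = 3/2 ≈ 1.5000)
W = -18 (W = -6*3 = -18)
S(L, r) = (-18 + L)*(L + r) (S(L, r) = (L - 18)*(r + L) = (-18 + L)*(L + r))
S(u, 1/(4 + 4))*35 = ((3/2)**2 - 18*3/2 - 18/(4 + 4) + 3/(2*(4 + 4)))*35 = (9/4 - 27 - 18/8 + (3/2)/8)*35 = (9/4 - 27 - 18*1/8 + (3/2)*(1/8))*35 = (9/4 - 27 - 9/4 + 3/16)*35 = -429/16*35 = -15015/16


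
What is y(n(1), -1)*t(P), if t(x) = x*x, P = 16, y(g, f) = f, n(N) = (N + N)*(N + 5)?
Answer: -256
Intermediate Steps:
n(N) = 2*N*(5 + N) (n(N) = (2*N)*(5 + N) = 2*N*(5 + N))
t(x) = x²
y(n(1), -1)*t(P) = -1*16² = -1*256 = -256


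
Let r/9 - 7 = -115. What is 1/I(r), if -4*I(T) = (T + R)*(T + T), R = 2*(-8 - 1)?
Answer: -1/481140 ≈ -2.0784e-6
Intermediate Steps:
R = -18 (R = 2*(-9) = -18)
r = -972 (r = 63 + 9*(-115) = 63 - 1035 = -972)
I(T) = -T*(-18 + T)/2 (I(T) = -(T - 18)*(T + T)/4 = -(-18 + T)*2*T/4 = -T*(-18 + T)/2)
1/I(r) = 1/((1/2)*(-972)*(18 - 1*(-972))) = 1/((1/2)*(-972)*(18 + 972)) = 1/((1/2)*(-972)*990) = 1/(-481140) = -1/481140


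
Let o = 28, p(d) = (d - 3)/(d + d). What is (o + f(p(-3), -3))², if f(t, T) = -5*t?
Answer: 529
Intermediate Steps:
p(d) = (-3 + d)/(2*d) (p(d) = (-3 + d)/((2*d)) = (-3 + d)*(1/(2*d)) = (-3 + d)/(2*d))
(o + f(p(-3), -3))² = (28 - 5*(-3 - 3)/(2*(-3)))² = (28 - 5*(-1)*(-6)/(2*3))² = (28 - 5*1)² = (28 - 5)² = 23² = 529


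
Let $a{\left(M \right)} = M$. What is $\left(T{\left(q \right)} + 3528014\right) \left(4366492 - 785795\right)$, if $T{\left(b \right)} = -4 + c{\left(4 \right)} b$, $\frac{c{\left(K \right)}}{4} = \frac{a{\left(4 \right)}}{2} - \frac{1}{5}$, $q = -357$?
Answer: $\frac{63117654997006}{5} \approx 1.2624 \cdot 10^{13}$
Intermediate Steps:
$c{\left(K \right)} = \frac{36}{5}$ ($c{\left(K \right)} = 4 \left(\frac{4}{2} - \frac{1}{5}\right) = 4 \left(4 \cdot \frac{1}{2} - \frac{1}{5}\right) = 4 \left(2 - \frac{1}{5}\right) = 4 \cdot \frac{9}{5} = \frac{36}{5}$)
$T{\left(b \right)} = -4 + \frac{36 b}{5}$
$\left(T{\left(q \right)} + 3528014\right) \left(4366492 - 785795\right) = \left(\left(-4 + \frac{36}{5} \left(-357\right)\right) + 3528014\right) \left(4366492 - 785795\right) = \left(\left(-4 - \frac{12852}{5}\right) + 3528014\right) 3580697 = \left(- \frac{12872}{5} + 3528014\right) 3580697 = \frac{17627198}{5} \cdot 3580697 = \frac{63117654997006}{5}$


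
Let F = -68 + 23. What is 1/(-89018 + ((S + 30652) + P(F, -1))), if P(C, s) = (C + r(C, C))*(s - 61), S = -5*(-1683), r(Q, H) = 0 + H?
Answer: -1/44371 ≈ -2.2537e-5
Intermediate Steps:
r(Q, H) = H
F = -45
S = 8415
P(C, s) = 2*C*(-61 + s) (P(C, s) = (C + C)*(s - 61) = (2*C)*(-61 + s) = 2*C*(-61 + s))
1/(-89018 + ((S + 30652) + P(F, -1))) = 1/(-89018 + ((8415 + 30652) + 2*(-45)*(-61 - 1))) = 1/(-89018 + (39067 + 2*(-45)*(-62))) = 1/(-89018 + (39067 + 5580)) = 1/(-89018 + 44647) = 1/(-44371) = -1/44371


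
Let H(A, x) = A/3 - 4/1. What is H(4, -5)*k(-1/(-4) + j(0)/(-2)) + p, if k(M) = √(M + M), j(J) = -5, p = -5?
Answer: -5 - 4*√22/3 ≈ -11.254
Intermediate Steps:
H(A, x) = -4 + A/3 (H(A, x) = A*(⅓) - 4*1 = A/3 - 4 = -4 + A/3)
k(M) = √2*√M (k(M) = √(2*M) = √2*√M)
H(4, -5)*k(-1/(-4) + j(0)/(-2)) + p = (-4 + (⅓)*4)*(√2*√(-1/(-4) - 5/(-2))) - 5 = (-4 + 4/3)*(√2*√(-1*(-¼) - 5*(-½))) - 5 = -8*√2*√(¼ + 5/2)/3 - 5 = -8*√2*√(11/4)/3 - 5 = -8*√2*√11/2/3 - 5 = -4*√22/3 - 5 = -5 - 4*√22/3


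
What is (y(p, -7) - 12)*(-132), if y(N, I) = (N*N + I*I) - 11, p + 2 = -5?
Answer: -9900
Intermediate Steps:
p = -7 (p = -2 - 5 = -7)
y(N, I) = -11 + I² + N² (y(N, I) = (N² + I²) - 11 = (I² + N²) - 11 = -11 + I² + N²)
(y(p, -7) - 12)*(-132) = ((-11 + (-7)² + (-7)²) - 12)*(-132) = ((-11 + 49 + 49) - 12)*(-132) = (87 - 12)*(-132) = 75*(-132) = -9900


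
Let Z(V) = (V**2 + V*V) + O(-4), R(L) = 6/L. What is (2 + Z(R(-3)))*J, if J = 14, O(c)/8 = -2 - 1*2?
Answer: -308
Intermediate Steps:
O(c) = -32 (O(c) = 8*(-2 - 1*2) = 8*(-2 - 2) = 8*(-4) = -32)
Z(V) = -32 + 2*V**2 (Z(V) = (V**2 + V*V) - 32 = (V**2 + V**2) - 32 = 2*V**2 - 32 = -32 + 2*V**2)
(2 + Z(R(-3)))*J = (2 + (-32 + 2*(6/(-3))**2))*14 = (2 + (-32 + 2*(6*(-1/3))**2))*14 = (2 + (-32 + 2*(-2)**2))*14 = (2 + (-32 + 2*4))*14 = (2 + (-32 + 8))*14 = (2 - 24)*14 = -22*14 = -308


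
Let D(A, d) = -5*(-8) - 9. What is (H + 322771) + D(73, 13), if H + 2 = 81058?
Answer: 403858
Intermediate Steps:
D(A, d) = 31 (D(A, d) = 40 - 9 = 31)
H = 81056 (H = -2 + 81058 = 81056)
(H + 322771) + D(73, 13) = (81056 + 322771) + 31 = 403827 + 31 = 403858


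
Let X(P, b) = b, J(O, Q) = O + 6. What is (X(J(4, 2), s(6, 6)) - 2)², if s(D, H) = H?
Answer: 16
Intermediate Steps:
J(O, Q) = 6 + O
(X(J(4, 2), s(6, 6)) - 2)² = (6 - 2)² = 4² = 16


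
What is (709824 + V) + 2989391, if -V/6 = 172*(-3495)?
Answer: 7306055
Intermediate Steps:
V = 3606840 (V = -1032*(-3495) = -6*(-601140) = 3606840)
(709824 + V) + 2989391 = (709824 + 3606840) + 2989391 = 4316664 + 2989391 = 7306055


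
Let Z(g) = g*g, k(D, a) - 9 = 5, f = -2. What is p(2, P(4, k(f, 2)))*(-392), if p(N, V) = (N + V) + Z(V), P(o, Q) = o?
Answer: -8624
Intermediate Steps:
k(D, a) = 14 (k(D, a) = 9 + 5 = 14)
Z(g) = g²
p(N, V) = N + V + V² (p(N, V) = (N + V) + V² = N + V + V²)
p(2, P(4, k(f, 2)))*(-392) = (2 + 4 + 4²)*(-392) = (2 + 4 + 16)*(-392) = 22*(-392) = -8624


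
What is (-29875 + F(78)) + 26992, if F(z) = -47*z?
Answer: -6549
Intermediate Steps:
(-29875 + F(78)) + 26992 = (-29875 - 47*78) + 26992 = (-29875 - 3666) + 26992 = -33541 + 26992 = -6549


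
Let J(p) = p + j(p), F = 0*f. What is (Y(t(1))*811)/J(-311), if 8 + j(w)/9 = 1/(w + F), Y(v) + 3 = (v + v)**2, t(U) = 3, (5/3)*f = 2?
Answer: -8323293/119122 ≈ -69.872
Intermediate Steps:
f = 6/5 (f = (3/5)*2 = 6/5 ≈ 1.2000)
Y(v) = -3 + 4*v**2 (Y(v) = -3 + (v + v)**2 = -3 + (2*v)**2 = -3 + 4*v**2)
F = 0 (F = 0*(6/5) = 0)
j(w) = -72 + 9/w (j(w) = -72 + 9/(w + 0) = -72 + 9/w)
J(p) = -72 + p + 9/p (J(p) = p + (-72 + 9/p) = -72 + p + 9/p)
(Y(t(1))*811)/J(-311) = ((-3 + 4*3**2)*811)/(-72 - 311 + 9/(-311)) = ((-3 + 4*9)*811)/(-72 - 311 + 9*(-1/311)) = ((-3 + 36)*811)/(-72 - 311 - 9/311) = (33*811)/(-119122/311) = 26763*(-311/119122) = -8323293/119122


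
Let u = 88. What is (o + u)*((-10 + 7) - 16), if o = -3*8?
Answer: -1216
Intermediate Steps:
o = -24
(o + u)*((-10 + 7) - 16) = (-24 + 88)*((-10 + 7) - 16) = 64*(-3 - 16) = 64*(-19) = -1216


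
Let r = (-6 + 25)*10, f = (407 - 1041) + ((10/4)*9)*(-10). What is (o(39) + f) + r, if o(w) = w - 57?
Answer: -687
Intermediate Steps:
o(w) = -57 + w
f = -859 (f = -634 + ((10*(¼))*9)*(-10) = -634 + ((5/2)*9)*(-10) = -634 + (45/2)*(-10) = -634 - 225 = -859)
r = 190 (r = 19*10 = 190)
(o(39) + f) + r = ((-57 + 39) - 859) + 190 = (-18 - 859) + 190 = -877 + 190 = -687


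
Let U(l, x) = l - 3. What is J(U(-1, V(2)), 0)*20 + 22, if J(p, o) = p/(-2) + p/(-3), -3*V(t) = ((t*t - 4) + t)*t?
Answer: 266/3 ≈ 88.667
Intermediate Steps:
V(t) = -t*(-4 + t + t²)/3 (V(t) = -((t*t - 4) + t)*t/3 = -((t² - 4) + t)*t/3 = -((-4 + t²) + t)*t/3 = -(-4 + t + t²)*t/3 = -t*(-4 + t + t²)/3)
U(l, x) = -3 + l
J(p, o) = -5*p/6 (J(p, o) = p*(-½) + p*(-⅓) = -p/2 - p/3 = -5*p/6)
J(U(-1, V(2)), 0)*20 + 22 = -5*(-3 - 1)/6*20 + 22 = -⅚*(-4)*20 + 22 = (10/3)*20 + 22 = 200/3 + 22 = 266/3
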